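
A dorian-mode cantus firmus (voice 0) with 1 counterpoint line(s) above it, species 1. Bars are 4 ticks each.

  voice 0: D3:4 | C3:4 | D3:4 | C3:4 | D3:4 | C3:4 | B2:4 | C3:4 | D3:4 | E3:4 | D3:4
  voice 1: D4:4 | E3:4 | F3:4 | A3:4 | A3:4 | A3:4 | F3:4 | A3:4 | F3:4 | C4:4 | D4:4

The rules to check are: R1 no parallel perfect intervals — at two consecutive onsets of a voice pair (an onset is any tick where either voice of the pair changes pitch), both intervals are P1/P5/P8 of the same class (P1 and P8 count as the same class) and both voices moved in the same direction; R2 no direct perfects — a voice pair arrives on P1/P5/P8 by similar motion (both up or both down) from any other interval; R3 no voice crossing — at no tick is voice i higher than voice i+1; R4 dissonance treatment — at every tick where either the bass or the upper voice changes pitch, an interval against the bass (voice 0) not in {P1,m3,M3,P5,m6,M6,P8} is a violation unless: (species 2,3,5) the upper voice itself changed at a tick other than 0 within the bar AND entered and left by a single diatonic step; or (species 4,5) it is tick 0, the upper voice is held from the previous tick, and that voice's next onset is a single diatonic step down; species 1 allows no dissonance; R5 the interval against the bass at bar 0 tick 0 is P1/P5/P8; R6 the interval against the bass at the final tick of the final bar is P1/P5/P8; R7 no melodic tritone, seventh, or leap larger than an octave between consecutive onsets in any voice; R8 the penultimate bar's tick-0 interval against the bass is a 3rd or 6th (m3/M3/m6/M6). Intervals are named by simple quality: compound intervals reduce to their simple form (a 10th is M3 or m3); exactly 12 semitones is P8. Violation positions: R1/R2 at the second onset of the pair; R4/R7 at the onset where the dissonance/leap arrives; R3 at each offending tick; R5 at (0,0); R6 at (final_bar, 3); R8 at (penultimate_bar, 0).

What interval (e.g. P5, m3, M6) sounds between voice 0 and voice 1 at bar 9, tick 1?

m6

voice 0=E3 voice 1=C4 -> m6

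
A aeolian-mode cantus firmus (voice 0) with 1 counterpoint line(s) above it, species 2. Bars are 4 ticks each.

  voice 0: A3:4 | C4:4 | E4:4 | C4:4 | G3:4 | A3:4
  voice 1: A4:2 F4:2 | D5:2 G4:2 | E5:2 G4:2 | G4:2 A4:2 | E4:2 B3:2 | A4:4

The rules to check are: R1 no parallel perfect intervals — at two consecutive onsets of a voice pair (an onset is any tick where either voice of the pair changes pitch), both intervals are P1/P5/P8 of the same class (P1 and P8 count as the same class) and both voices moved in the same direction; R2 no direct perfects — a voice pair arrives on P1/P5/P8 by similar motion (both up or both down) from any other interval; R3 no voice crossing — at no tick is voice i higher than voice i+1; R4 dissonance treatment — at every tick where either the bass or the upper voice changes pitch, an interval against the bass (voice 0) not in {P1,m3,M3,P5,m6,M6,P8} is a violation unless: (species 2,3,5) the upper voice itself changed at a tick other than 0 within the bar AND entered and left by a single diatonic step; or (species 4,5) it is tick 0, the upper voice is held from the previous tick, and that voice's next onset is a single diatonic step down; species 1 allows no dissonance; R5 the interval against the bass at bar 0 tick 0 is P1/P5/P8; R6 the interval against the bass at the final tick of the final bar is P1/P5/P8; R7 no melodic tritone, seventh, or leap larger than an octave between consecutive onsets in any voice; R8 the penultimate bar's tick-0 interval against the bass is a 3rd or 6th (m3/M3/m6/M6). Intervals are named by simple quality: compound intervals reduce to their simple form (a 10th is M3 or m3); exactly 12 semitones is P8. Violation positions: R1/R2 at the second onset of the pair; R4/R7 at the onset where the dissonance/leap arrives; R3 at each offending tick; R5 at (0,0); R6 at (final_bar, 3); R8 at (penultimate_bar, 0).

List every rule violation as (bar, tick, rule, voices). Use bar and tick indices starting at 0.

(1, 0, R4, (0, 1))
(2, 0, R2, (0, 1))
(5, 0, R2, (0, 1))
(5, 0, R7, (1,))

bar 0: v0=A3 v1=A4 downbeat P8
bar 1: v0=C4 v1=D5 downbeat M2
bar 2: v0=E4 v1=E5 downbeat P8
bar 3: v0=C4 v1=G4 downbeat P5
bar 4: v0=G3 v1=E4 downbeat M6
bar 5: v0=A3 v1=A4 downbeat P8
  -> R4 @ bar 1 tick 0 v(0, 1): C4/D5 M2 untreated
  -> R2 @ bar 2 tick 0 v(0, 1): C4/G4 P5 -> E4/E5 P8 similar
  -> R2 @ bar 5 tick 0 v(0, 1): G3/B3 M3 -> A3/A4 P8 similar
  -> R7 @ bar 5 tick 0 v(1,): B3->A4 leap 10st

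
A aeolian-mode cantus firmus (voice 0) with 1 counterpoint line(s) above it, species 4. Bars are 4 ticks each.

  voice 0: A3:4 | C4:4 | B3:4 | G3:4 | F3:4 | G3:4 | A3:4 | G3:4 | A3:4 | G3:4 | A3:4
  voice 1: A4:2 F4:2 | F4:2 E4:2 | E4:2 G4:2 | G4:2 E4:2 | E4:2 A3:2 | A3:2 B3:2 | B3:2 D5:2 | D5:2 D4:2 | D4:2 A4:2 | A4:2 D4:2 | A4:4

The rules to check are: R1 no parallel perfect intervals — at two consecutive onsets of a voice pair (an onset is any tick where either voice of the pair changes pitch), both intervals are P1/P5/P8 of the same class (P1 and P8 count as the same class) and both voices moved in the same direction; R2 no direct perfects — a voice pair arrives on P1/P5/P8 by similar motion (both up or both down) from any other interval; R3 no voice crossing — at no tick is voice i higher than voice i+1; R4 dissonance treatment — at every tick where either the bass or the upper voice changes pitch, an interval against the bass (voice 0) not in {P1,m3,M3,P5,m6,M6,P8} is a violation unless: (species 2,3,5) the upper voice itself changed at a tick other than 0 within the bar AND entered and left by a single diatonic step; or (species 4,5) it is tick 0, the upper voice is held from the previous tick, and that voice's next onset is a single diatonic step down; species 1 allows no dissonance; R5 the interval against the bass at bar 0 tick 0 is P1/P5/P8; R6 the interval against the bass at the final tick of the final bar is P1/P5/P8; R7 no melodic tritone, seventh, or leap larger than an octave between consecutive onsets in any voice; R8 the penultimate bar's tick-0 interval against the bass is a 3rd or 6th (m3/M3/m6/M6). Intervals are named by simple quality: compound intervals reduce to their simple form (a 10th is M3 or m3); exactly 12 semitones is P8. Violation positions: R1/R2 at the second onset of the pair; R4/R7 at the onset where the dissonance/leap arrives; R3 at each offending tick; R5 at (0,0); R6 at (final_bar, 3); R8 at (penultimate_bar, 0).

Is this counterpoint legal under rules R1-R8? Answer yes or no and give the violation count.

bar 0: v0=A3 v1=A4 (P8)
bar 1: v0=C4 v1=F4 (P4)
bar 2: v0=B3 v1=E4 (P4)
bar 3: v0=G3 v1=G4 (P8)
bar 4: v0=F3 v1=E4 (M7)
bar 5: v0=G3 v1=A3 (M2)
bar 6: v0=A3 v1=B3 (M2)
bar 7: v0=G3 v1=D5 (P5)
bar 8: v0=A3 v1=D4 (P4)
bar 9: v0=G3 v1=A4 (M2)
bar 10: v0=A3 v1=A4 (P8)
  R4 @ bar2.0: B3/E4 P4 untreated
  R4 @ bar4.0: F3/E4 M7 untreated
  R4 @ bar5.0: G3/A3 M2 untreated
  R4 @ bar6.0: A3/B3 M2 untreated
  R4 @ bar6.2: A3/D5 P4 untreated
  R7 @ bar6.2: B3->D5 leap 15st
  R4 @ bar8.0: A3/D4 P4 untreated
  R4 @ bar9.0: G3/A4 M2 untreated
  R8 @ bar9.0: penult M2 not 3rd/6th
  R2 @ bar10.0: G3/D4 P5 -> A3/A4 P8 similar

No (10 violations)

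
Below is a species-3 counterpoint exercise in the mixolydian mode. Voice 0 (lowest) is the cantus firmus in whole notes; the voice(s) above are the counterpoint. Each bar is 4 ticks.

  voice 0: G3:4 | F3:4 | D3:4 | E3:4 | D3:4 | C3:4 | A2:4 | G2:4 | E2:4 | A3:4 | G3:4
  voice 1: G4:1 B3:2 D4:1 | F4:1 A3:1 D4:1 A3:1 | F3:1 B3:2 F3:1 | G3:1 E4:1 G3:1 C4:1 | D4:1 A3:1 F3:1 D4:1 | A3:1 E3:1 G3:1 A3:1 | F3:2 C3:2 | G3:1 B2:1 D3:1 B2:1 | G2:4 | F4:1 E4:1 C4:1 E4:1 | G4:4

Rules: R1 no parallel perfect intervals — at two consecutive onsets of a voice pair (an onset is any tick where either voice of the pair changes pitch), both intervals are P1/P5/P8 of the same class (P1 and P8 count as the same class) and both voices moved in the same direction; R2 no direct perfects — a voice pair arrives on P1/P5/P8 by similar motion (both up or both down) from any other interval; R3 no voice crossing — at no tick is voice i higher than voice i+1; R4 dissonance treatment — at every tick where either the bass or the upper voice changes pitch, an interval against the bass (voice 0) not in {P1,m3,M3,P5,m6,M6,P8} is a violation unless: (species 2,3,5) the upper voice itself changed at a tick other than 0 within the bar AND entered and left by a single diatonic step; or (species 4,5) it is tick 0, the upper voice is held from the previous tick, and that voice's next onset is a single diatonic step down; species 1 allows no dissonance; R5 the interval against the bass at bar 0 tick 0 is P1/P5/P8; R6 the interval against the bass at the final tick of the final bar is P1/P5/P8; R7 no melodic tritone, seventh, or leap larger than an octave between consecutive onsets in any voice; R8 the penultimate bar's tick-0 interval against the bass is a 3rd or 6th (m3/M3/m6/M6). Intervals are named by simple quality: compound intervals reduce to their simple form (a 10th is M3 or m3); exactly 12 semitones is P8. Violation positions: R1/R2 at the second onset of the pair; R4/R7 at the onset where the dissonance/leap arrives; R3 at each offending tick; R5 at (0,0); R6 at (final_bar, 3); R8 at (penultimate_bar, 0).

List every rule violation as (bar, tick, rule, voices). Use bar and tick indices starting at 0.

(2, 1, R7, (1,))
(2, 3, R7, (1,))
(9, 0, R7, (0,))
(9, 0, R7, (1,))

bar 0: v0=G3 v1=G4 downbeat P8
bar 1: v0=F3 v1=F4 downbeat P8
bar 2: v0=D3 v1=F3 downbeat m3
bar 3: v0=E3 v1=G3 downbeat m3
bar 4: v0=D3 v1=D4 downbeat P8
bar 5: v0=C3 v1=A3 downbeat M6
bar 6: v0=A2 v1=F3 downbeat m6
bar 7: v0=G2 v1=G3 downbeat P8
bar 8: v0=E2 v1=G2 downbeat m3
bar 9: v0=A3 v1=F4 downbeat m6
bar 10: v0=G3 v1=G4 downbeat P8
  -> R7 @ bar 2 tick 1 v(1,): F3->B3 leap 6st
  -> R7 @ bar 2 tick 3 v(1,): B3->F3 leap 6st
  -> R7 @ bar 9 tick 0 v(0,): E2->A3 leap 17st
  -> R7 @ bar 9 tick 0 v(1,): G2->F4 leap 22st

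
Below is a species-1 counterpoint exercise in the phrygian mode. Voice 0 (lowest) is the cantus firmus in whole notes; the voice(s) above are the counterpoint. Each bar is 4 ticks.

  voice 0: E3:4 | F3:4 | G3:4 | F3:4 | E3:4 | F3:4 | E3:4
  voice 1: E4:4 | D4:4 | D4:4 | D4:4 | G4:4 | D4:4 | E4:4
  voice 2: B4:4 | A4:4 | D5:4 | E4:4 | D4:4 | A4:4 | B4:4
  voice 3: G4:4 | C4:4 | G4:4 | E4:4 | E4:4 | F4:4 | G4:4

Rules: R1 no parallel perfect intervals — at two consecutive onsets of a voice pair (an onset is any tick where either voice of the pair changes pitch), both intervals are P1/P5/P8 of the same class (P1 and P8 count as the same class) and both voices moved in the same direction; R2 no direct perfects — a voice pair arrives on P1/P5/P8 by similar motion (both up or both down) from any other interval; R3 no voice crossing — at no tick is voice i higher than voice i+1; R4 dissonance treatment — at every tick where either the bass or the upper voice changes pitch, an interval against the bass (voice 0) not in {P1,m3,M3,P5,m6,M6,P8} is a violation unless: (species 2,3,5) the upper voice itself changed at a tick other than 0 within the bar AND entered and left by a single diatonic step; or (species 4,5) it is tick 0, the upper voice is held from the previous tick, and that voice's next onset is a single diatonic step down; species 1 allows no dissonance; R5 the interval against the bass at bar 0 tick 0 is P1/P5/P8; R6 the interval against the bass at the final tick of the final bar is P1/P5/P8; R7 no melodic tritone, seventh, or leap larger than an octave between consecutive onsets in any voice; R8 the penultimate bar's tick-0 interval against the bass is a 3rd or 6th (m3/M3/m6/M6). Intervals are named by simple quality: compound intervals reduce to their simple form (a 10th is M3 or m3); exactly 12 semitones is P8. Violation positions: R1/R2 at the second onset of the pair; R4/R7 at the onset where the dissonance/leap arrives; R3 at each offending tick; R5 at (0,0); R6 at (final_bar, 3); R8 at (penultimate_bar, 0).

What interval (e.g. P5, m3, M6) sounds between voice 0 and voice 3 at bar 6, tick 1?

m3

voice 0=E3 voice 3=G4 -> m3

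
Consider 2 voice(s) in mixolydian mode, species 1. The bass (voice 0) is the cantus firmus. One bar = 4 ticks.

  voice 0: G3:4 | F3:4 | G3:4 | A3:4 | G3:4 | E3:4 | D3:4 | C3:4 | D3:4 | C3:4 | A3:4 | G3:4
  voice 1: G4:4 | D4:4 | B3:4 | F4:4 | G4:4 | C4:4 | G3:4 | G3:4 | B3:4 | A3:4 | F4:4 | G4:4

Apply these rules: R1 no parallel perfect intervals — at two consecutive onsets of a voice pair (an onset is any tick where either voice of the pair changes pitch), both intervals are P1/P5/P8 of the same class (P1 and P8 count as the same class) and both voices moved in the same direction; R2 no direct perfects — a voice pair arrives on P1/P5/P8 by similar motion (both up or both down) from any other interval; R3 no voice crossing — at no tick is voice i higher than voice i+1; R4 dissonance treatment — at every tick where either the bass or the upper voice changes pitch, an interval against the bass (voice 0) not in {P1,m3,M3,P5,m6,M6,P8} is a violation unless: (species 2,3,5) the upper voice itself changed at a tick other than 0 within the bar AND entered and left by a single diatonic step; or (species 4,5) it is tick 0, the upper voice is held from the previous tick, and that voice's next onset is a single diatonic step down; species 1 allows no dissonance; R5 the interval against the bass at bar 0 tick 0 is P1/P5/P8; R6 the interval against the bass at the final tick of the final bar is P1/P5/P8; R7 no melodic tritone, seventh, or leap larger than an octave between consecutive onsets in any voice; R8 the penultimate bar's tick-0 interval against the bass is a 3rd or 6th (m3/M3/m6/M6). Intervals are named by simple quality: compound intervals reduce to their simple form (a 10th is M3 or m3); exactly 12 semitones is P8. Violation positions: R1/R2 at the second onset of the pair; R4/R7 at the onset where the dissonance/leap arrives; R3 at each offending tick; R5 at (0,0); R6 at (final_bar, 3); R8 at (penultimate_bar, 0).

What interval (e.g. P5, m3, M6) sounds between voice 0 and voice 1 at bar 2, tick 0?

voice 0=G3 voice 1=B3 -> M3

M3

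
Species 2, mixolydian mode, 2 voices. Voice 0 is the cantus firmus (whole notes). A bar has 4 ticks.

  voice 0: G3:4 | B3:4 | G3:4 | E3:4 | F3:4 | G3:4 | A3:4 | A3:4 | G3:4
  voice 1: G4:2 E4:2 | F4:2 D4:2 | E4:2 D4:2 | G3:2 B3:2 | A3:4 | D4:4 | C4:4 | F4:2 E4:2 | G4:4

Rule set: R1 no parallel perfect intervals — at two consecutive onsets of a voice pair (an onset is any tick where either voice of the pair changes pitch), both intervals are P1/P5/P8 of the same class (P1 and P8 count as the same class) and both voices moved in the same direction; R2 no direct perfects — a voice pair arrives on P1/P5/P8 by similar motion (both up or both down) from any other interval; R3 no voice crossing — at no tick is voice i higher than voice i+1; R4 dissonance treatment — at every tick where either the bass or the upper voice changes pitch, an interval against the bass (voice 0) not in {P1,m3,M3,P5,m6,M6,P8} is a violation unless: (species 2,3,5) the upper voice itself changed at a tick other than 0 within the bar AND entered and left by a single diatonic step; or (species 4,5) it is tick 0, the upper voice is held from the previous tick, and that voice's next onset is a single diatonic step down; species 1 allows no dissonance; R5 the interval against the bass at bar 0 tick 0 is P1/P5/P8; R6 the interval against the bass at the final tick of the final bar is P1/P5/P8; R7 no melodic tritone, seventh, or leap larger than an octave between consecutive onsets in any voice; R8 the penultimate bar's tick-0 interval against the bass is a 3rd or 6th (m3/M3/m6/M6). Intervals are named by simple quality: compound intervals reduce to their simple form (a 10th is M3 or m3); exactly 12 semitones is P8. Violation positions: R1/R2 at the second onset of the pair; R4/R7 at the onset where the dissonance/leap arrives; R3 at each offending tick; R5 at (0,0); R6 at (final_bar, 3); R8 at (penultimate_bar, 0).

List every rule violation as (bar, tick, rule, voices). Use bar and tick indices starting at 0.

bar 0: v0=G3 v1=G4 downbeat P8
bar 1: v0=B3 v1=F4 downbeat TT
bar 2: v0=G3 v1=E4 downbeat M6
bar 3: v0=E3 v1=G3 downbeat m3
bar 4: v0=F3 v1=A3 downbeat M3
bar 5: v0=G3 v1=D4 downbeat P5
bar 6: v0=A3 v1=C4 downbeat m3
bar 7: v0=A3 v1=F4 downbeat m6
bar 8: v0=G3 v1=G4 downbeat P8
  -> R4 @ bar 1 tick 0 v(0, 1): B3/F4 TT untreated
  -> R2 @ bar 5 tick 0 v(0, 1): F3/A3 M3 -> G3/D4 P5 similar

(1, 0, R4, (0, 1))
(5, 0, R2, (0, 1))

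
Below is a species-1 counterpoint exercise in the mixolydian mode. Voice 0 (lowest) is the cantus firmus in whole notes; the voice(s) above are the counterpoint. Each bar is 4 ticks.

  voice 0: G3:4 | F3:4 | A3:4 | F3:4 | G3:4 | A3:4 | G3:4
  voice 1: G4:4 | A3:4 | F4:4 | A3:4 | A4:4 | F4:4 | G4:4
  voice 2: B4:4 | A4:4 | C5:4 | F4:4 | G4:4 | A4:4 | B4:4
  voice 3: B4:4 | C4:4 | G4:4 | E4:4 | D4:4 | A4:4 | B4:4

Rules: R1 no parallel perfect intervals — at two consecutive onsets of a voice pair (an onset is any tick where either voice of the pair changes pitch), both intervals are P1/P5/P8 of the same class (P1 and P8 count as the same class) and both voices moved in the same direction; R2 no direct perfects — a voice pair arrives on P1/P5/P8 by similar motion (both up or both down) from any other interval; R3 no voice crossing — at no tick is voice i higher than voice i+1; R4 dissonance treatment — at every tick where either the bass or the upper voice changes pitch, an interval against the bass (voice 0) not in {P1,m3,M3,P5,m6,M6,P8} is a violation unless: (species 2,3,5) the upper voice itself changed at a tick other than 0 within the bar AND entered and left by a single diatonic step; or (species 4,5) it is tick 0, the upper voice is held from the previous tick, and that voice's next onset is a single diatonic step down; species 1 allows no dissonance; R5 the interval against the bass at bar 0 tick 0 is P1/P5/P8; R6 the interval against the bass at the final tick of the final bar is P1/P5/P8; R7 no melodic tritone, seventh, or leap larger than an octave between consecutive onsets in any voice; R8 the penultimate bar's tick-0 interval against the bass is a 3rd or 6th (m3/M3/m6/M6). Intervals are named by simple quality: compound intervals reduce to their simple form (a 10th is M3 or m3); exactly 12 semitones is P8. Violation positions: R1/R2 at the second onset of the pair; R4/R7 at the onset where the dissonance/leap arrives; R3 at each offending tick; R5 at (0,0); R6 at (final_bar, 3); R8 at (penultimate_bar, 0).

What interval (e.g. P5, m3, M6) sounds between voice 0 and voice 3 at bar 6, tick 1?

M3

voice 0=G3 voice 3=B4 -> M3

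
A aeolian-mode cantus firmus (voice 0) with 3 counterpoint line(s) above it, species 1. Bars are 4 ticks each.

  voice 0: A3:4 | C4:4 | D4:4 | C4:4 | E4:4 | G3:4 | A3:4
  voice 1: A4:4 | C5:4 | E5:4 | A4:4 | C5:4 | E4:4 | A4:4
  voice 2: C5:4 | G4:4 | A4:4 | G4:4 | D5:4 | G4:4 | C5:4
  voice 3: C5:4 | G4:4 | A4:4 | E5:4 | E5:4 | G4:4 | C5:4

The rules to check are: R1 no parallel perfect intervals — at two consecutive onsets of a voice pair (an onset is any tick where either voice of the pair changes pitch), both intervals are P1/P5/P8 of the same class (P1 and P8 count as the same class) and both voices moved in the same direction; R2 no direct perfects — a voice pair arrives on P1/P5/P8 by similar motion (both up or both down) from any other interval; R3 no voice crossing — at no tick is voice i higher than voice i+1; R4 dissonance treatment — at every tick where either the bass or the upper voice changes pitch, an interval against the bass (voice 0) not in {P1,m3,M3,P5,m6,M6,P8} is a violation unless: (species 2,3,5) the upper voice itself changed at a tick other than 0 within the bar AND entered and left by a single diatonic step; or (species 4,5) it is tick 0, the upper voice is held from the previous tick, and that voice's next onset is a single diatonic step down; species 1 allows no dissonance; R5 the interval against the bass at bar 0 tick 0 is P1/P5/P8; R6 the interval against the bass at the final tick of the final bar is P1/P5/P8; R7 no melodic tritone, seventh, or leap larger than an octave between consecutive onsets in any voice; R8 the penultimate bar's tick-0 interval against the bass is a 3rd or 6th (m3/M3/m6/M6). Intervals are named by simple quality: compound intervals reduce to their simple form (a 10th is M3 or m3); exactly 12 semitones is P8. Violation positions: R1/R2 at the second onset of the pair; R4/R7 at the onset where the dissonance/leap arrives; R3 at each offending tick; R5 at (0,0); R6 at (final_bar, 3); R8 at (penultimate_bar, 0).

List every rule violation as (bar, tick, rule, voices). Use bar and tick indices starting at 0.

(0, 0, R5, (0, 2))
(0, 0, R5, (0, 3))
(1, 0, R1, (0, 1))
(1, 0, R1, (2, 3))
(1, 0, R3, (1, 2))
(1, 1, R3, (1, 2))
(1, 2, R3, (1, 2))
(1, 3, R3, (1, 2))
(2, 0, R1, (0, 2))
(2, 0, R1, (0, 3))
(2, 0, R1, (2, 3))
(2, 0, R2, (1, 2))
(2, 0, R2, (1, 3))
(2, 0, R3, (1, 2))
(2, 0, R4, (0, 1))
(2, 1, R3, (1, 2))
(2, 2, R3, (1, 2))
(2, 3, R3, (1, 2))
(3, 0, R1, (0, 2))
(3, 0, R3, (1, 2))
(3, 1, R3, (1, 2))
(3, 2, R3, (1, 2))
(3, 3, R3, (1, 2))
(4, 0, R4, (0, 2))
(5, 0, R1, (0, 3))
(5, 0, R2, (0, 2))
(5, 0, R2, (2, 3))
(5, 0, R8, (0, 2))
(5, 0, R8, (0, 3))
(6, 0, R1, (2, 3))
(6, 0, R2, (0, 1))
(6, 3, R6, (0, 2))
(6, 3, R6, (0, 3))

bar 0: v0=A3 v1=A4 v2=C5 v3=C5 downbeat m3
bar 1: v0=C4 v1=C5 v2=G4 v3=G4 downbeat P5
bar 2: v0=D4 v1=E5 v2=A4 v3=A4 downbeat P5
bar 3: v0=C4 v1=A4 v2=G4 v3=E5 downbeat M3
bar 4: v0=E4 v1=C5 v2=D5 v3=E5 downbeat P8
bar 5: v0=G3 v1=E4 v2=G4 v3=G4 downbeat P8
bar 6: v0=A3 v1=A4 v2=C5 v3=C5 downbeat m3
  -> R5 @ bar 0 tick 0 v(0, 2): opens on m3
  -> R5 @ bar 0 tick 0 v(0, 3): opens on m3
  -> R1 @ bar 1 tick 0 v(0, 1): A3/A4 P8 -> C4/C5 P8 similar
  -> R1 @ bar 1 tick 0 v(2, 3): C5/C5 P1 -> G4/G4 P1 similar
  -> R3 @ bar 1 tick 0 v(1, 2): C5 above G4
  -> R3 @ bar 1 tick 1 v(1, 2): C5 above G4
  -> R3 @ bar 1 tick 2 v(1, 2): C5 above G4
  -> R3 @ bar 1 tick 3 v(1, 2): C5 above G4
  -> R1 @ bar 2 tick 0 v(0, 2): C4/G4 P5 -> D4/A4 P5 similar
  -> R1 @ bar 2 tick 0 v(0, 3): C4/G4 P5 -> D4/A4 P5 similar
  -> R1 @ bar 2 tick 0 v(2, 3): G4/G4 P1 -> A4/A4 P1 similar
  -> R2 @ bar 2 tick 0 v(1, 2): C5/G4 P4 -> E5/A4 P5 similar
  -> R2 @ bar 2 tick 0 v(1, 3): C5/G4 P4 -> E5/A4 P5 similar
  -> R3 @ bar 2 tick 0 v(1, 2): E5 above A4
  -> R4 @ bar 2 tick 0 v(0, 1): D4/E5 M2 untreated
  -> R3 @ bar 2 tick 1 v(1, 2): E5 above A4
  -> R3 @ bar 2 tick 2 v(1, 2): E5 above A4
  -> R3 @ bar 2 tick 3 v(1, 2): E5 above A4
  -> R1 @ bar 3 tick 0 v(0, 2): D4/A4 P5 -> C4/G4 P5 similar
  -> R3 @ bar 3 tick 0 v(1, 2): A4 above G4
  -> R3 @ bar 3 tick 1 v(1, 2): A4 above G4
  -> R3 @ bar 3 tick 2 v(1, 2): A4 above G4
  -> R3 @ bar 3 tick 3 v(1, 2): A4 above G4
  -> R4 @ bar 4 tick 0 v(0, 2): E4/D5 m7 untreated
  -> R1 @ bar 5 tick 0 v(0, 3): E4/E5 P8 -> G3/G4 P8 similar
  -> R2 @ bar 5 tick 0 v(0, 2): E4/D5 m7 -> G3/G4 P8 similar
  -> R2 @ bar 5 tick 0 v(2, 3): D5/E5 M2 -> G4/G4 P1 similar
  -> R8 @ bar 5 tick 0 v(0, 2): penult P8 not 3rd/6th
  -> R8 @ bar 5 tick 0 v(0, 3): penult P8 not 3rd/6th
  -> R1 @ bar 6 tick 0 v(2, 3): G4/G4 P1 -> C5/C5 P1 similar
  -> R2 @ bar 6 tick 0 v(0, 1): G3/E4 M6 -> A3/A4 P8 similar
  -> R6 @ bar 6 tick 3 v(0, 2): closes on m3
  -> R6 @ bar 6 tick 3 v(0, 3): closes on m3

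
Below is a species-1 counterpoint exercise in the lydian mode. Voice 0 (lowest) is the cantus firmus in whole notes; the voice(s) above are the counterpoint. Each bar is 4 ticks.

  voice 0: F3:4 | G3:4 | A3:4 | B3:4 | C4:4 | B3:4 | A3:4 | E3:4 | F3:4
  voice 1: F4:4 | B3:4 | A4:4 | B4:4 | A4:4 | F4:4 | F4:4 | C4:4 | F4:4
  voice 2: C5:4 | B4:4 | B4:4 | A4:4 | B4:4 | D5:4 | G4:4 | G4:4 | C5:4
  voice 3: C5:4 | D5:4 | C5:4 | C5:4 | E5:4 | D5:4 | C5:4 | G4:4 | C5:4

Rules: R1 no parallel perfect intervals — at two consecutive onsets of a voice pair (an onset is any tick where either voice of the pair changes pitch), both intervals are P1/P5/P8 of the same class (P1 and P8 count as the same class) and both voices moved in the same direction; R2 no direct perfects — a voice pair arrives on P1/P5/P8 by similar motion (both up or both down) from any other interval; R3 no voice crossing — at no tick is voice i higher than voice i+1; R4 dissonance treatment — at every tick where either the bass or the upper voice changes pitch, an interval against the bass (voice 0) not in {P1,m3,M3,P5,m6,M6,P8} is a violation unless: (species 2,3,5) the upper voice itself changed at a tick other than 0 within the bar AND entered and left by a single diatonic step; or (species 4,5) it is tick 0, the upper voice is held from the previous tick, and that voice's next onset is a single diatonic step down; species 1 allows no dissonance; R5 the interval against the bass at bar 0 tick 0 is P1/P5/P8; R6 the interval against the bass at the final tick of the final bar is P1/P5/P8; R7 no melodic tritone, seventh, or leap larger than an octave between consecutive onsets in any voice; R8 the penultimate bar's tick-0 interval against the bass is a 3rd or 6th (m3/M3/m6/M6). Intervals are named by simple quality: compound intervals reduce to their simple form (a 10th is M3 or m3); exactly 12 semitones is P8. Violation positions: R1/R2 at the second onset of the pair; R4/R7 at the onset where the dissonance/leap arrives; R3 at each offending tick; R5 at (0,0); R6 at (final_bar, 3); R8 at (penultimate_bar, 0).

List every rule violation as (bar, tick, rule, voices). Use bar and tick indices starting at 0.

(1, 0, R1, (0, 3))
(1, 0, R2, (1, 2))
(1, 0, R7, (1,))
(2, 0, R2, (0, 1))
(2, 0, R4, (0, 2))
(2, 0, R7, (1,))
(3, 0, R1, (0, 1))
(3, 0, R3, (1, 2))
(3, 0, R4, (0, 2))
(3, 0, R4, (0, 3))
(3, 1, R3, (1, 2))
(3, 2, R3, (1, 2))
(3, 3, R3, (1, 2))
(4, 0, R4, (0, 2))
(5, 0, R4, (0, 1))
(6, 0, R4, (0, 2))
(7, 0, R1, (1, 3))
(8, 0, R1, (1, 2))
(8, 0, R1, (1, 3))
(8, 0, R1, (2, 3))
(8, 0, R2, (0, 1))
(8, 0, R2, (0, 2))
(8, 0, R2, (0, 3))

bar 0: v0=F3 v1=F4 v2=C5 v3=C5 downbeat P5
bar 1: v0=G3 v1=B3 v2=B4 v3=D5 downbeat P5
bar 2: v0=A3 v1=A4 v2=B4 v3=C5 downbeat m3
bar 3: v0=B3 v1=B4 v2=A4 v3=C5 downbeat m2
bar 4: v0=C4 v1=A4 v2=B4 v3=E5 downbeat M3
bar 5: v0=B3 v1=F4 v2=D5 v3=D5 downbeat m3
bar 6: v0=A3 v1=F4 v2=G4 v3=C5 downbeat m3
bar 7: v0=E3 v1=C4 v2=G4 v3=G4 downbeat m3
bar 8: v0=F3 v1=F4 v2=C5 v3=C5 downbeat P5
  -> R1 @ bar 1 tick 0 v(0, 3): F3/C5 P5 -> G3/D5 P5 similar
  -> R2 @ bar 1 tick 0 v(1, 2): F4/C5 P5 -> B3/B4 P8 similar
  -> R7 @ bar 1 tick 0 v(1,): F4->B3 leap 6st
  -> R2 @ bar 2 tick 0 v(0, 1): G3/B3 M3 -> A3/A4 P8 similar
  -> R4 @ bar 2 tick 0 v(0, 2): A3/B4 M2 untreated
  -> R7 @ bar 2 tick 0 v(1,): B3->A4 leap 10st
  -> R1 @ bar 3 tick 0 v(0, 1): A3/A4 P8 -> B3/B4 P8 similar
  -> R3 @ bar 3 tick 0 v(1, 2): B4 above A4
  -> R4 @ bar 3 tick 0 v(0, 2): B3/A4 m7 untreated
  -> R4 @ bar 3 tick 0 v(0, 3): B3/C5 m2 untreated
  -> R3 @ bar 3 tick 1 v(1, 2): B4 above A4
  -> R3 @ bar 3 tick 2 v(1, 2): B4 above A4
  -> R3 @ bar 3 tick 3 v(1, 2): B4 above A4
  -> R4 @ bar 4 tick 0 v(0, 2): C4/B4 M7 untreated
  -> R4 @ bar 5 tick 0 v(0, 1): B3/F4 TT untreated
  -> R4 @ bar 6 tick 0 v(0, 2): A3/G4 m7 untreated
  -> R1 @ bar 7 tick 0 v(1, 3): F4/C5 P5 -> C4/G4 P5 similar
  -> R1 @ bar 8 tick 0 v(1, 2): C4/G4 P5 -> F4/C5 P5 similar
  -> R1 @ bar 8 tick 0 v(1, 3): C4/G4 P5 -> F4/C5 P5 similar
  -> R1 @ bar 8 tick 0 v(2, 3): G4/G4 P1 -> C5/C5 P1 similar
  -> R2 @ bar 8 tick 0 v(0, 1): E3/C4 m6 -> F3/F4 P8 similar
  -> R2 @ bar 8 tick 0 v(0, 2): E3/G4 m3 -> F3/C5 P5 similar
  -> R2 @ bar 8 tick 0 v(0, 3): E3/G4 m3 -> F3/C5 P5 similar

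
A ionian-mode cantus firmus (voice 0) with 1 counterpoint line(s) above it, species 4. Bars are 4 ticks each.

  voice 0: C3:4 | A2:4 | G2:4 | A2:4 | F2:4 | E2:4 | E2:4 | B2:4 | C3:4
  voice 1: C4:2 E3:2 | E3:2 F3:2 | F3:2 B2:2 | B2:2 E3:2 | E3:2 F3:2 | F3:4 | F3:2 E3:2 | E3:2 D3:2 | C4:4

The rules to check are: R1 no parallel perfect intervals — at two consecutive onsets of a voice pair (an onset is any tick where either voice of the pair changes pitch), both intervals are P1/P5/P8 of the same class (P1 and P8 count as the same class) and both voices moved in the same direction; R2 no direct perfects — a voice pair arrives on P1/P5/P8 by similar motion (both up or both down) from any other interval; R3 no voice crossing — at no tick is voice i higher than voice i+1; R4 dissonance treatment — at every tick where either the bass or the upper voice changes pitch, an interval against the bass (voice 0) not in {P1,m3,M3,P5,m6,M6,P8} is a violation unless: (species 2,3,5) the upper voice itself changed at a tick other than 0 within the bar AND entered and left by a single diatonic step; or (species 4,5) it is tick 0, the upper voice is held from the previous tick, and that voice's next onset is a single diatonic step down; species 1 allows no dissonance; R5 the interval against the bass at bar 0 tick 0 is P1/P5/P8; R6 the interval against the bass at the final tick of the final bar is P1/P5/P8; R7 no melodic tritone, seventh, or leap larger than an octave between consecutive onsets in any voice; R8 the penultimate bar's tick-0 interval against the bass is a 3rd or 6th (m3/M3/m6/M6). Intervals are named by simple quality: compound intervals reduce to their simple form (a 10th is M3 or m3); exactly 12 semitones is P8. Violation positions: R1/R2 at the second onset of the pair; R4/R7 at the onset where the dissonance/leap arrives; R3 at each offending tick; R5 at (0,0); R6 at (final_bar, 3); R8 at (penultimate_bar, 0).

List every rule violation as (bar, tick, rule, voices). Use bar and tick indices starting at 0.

(2, 0, R4, (0, 1))
(2, 2, R7, (1,))
(3, 0, R4, (0, 1))
(4, 0, R4, (0, 1))
(7, 0, R8, (0, 1))
(8, 0, R2, (0, 1))
(8, 0, R7, (1,))

bar 0: v0=C3 v1=C4 downbeat P8
bar 1: v0=A2 v1=E3 downbeat P5
bar 2: v0=G2 v1=F3 downbeat m7
bar 3: v0=A2 v1=B2 downbeat M2
bar 4: v0=F2 v1=E3 downbeat M7
bar 5: v0=E2 v1=F3 downbeat m2
bar 6: v0=E2 v1=F3 downbeat m2
bar 7: v0=B2 v1=E3 downbeat P4
bar 8: v0=C3 v1=C4 downbeat P8
  -> R4 @ bar 2 tick 0 v(0, 1): G2/F3 m7 untreated
  -> R7 @ bar 2 tick 2 v(1,): F3->B2 leap 6st
  -> R4 @ bar 3 tick 0 v(0, 1): A2/B2 M2 untreated
  -> R4 @ bar 4 tick 0 v(0, 1): F2/E3 M7 untreated
  -> R8 @ bar 7 tick 0 v(0, 1): penult P4 not 3rd/6th
  -> R2 @ bar 8 tick 0 v(0, 1): B2/D3 m3 -> C3/C4 P8 similar
  -> R7 @ bar 8 tick 0 v(1,): D3->C4 leap 10st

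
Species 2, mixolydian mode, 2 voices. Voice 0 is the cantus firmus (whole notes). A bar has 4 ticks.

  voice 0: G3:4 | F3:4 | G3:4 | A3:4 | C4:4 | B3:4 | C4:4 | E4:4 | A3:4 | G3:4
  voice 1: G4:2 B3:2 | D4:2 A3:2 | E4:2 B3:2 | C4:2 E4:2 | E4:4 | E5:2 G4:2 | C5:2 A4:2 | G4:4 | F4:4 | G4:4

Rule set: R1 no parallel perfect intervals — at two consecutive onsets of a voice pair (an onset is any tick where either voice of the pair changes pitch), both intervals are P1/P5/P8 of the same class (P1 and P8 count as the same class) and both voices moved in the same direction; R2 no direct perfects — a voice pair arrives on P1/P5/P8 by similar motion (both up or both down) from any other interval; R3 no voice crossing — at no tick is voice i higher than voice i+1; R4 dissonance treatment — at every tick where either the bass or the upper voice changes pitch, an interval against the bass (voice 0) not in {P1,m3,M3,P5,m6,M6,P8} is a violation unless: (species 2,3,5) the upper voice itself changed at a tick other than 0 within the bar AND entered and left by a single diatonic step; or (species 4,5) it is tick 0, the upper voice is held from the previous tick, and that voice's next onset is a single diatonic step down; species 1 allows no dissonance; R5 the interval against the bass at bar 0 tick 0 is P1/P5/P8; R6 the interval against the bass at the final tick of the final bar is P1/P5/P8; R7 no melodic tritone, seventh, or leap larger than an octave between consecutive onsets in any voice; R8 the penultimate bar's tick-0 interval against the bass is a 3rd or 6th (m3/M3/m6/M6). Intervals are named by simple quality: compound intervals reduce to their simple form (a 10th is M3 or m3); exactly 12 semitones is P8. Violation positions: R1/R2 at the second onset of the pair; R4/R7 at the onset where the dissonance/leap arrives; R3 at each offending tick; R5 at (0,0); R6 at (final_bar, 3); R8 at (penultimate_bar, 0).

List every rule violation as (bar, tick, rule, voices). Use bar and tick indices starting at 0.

(5, 0, R4, (0, 1))
(6, 0, R2, (0, 1))

bar 0: v0=G3 v1=G4 downbeat P8
bar 1: v0=F3 v1=D4 downbeat M6
bar 2: v0=G3 v1=E4 downbeat M6
bar 3: v0=A3 v1=C4 downbeat m3
bar 4: v0=C4 v1=E4 downbeat M3
bar 5: v0=B3 v1=E5 downbeat P4
bar 6: v0=C4 v1=C5 downbeat P8
bar 7: v0=E4 v1=G4 downbeat m3
bar 8: v0=A3 v1=F4 downbeat m6
bar 9: v0=G3 v1=G4 downbeat P8
  -> R4 @ bar 5 tick 0 v(0, 1): B3/E5 P4 untreated
  -> R2 @ bar 6 tick 0 v(0, 1): B3/G4 m6 -> C4/C5 P8 similar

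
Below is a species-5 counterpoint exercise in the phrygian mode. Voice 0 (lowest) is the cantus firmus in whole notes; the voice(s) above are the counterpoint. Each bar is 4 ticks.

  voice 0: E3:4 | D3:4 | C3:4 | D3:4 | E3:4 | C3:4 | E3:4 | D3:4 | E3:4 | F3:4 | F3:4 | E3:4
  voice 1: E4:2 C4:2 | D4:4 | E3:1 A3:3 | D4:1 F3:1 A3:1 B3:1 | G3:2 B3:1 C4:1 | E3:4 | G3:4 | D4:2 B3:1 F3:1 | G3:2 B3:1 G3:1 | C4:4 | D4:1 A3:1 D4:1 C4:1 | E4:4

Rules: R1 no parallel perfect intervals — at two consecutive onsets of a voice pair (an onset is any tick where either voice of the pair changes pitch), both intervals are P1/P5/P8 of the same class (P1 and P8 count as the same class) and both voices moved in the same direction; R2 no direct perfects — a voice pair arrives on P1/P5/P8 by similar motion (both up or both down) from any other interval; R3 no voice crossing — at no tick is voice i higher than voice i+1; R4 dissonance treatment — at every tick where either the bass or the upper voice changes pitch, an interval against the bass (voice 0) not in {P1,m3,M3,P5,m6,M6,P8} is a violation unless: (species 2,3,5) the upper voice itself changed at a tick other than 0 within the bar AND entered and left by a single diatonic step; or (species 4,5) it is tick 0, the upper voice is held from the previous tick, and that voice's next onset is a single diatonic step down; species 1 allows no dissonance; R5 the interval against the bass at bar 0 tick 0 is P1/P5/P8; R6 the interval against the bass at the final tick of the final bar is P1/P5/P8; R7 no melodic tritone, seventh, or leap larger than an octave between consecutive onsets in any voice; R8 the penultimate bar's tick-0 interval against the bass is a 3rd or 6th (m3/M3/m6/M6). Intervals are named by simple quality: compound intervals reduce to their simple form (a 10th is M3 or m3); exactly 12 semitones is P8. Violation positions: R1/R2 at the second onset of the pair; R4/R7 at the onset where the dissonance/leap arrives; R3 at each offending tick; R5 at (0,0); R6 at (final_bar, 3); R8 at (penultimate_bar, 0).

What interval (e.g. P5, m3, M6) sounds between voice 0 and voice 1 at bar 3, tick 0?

P8

voice 0=D3 voice 1=D4 -> P8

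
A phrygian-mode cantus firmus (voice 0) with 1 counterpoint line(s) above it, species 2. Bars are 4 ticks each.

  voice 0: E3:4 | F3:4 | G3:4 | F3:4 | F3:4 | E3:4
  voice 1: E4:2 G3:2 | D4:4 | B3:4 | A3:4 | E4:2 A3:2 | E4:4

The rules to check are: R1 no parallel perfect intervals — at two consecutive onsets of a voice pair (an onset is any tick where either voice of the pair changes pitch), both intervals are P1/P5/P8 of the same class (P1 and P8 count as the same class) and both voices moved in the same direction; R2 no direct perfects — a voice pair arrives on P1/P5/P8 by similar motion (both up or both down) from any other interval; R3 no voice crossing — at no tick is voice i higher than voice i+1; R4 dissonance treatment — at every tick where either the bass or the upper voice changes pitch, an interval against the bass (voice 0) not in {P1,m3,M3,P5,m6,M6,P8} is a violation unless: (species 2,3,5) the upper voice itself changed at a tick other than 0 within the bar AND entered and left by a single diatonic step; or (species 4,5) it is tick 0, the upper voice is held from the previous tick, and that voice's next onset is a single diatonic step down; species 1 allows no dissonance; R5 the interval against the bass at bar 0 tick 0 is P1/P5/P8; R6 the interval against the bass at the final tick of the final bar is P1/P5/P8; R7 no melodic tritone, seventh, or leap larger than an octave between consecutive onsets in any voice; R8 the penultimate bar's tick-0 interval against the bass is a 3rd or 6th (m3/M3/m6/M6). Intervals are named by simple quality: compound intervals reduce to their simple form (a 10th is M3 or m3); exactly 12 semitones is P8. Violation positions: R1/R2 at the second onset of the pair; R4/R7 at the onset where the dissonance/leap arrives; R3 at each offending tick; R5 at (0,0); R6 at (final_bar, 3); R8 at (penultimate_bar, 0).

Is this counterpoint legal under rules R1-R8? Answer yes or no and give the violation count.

bar 0: v0=E3 v1=E4 (P8)
bar 1: v0=F3 v1=D4 (M6)
bar 2: v0=G3 v1=B3 (M3)
bar 3: v0=F3 v1=A3 (M3)
bar 4: v0=F3 v1=E4 (M7)
bar 5: v0=E3 v1=E4 (P8)
  R4 @ bar4.0: F3/E4 M7 untreated
  R8 @ bar4.0: penult M7 not 3rd/6th

No (2 violations)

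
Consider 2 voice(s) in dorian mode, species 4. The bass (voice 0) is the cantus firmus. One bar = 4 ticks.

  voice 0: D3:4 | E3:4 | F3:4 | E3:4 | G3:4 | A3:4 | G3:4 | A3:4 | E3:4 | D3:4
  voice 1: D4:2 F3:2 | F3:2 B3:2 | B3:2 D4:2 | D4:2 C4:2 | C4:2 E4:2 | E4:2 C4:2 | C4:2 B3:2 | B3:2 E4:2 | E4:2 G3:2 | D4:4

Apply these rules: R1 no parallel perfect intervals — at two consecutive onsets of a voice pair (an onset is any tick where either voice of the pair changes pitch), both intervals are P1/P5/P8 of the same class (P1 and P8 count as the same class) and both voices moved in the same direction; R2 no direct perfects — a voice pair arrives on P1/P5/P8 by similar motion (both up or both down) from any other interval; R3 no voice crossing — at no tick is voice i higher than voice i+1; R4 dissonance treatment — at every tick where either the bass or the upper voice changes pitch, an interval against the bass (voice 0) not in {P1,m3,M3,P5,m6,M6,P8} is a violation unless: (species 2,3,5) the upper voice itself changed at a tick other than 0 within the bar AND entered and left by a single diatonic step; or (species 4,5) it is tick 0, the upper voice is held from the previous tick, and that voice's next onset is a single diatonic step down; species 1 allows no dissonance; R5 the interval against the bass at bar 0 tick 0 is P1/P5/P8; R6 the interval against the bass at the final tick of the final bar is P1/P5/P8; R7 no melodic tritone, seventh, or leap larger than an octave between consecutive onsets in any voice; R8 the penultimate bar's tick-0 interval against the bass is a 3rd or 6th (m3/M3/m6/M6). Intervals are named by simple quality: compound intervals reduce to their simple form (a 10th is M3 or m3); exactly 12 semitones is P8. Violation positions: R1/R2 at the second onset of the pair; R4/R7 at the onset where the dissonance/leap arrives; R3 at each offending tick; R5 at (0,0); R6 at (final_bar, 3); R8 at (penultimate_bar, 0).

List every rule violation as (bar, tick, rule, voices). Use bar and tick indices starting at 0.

(1, 0, R4, (0, 1))
(1, 2, R7, (1,))
(2, 0, R4, (0, 1))
(4, 0, R4, (0, 1))
(7, 0, R4, (0, 1))
(8, 0, R8, (0, 1))

bar 0: v0=D3 v1=D4 downbeat P8
bar 1: v0=E3 v1=F3 downbeat m2
bar 2: v0=F3 v1=B3 downbeat TT
bar 3: v0=E3 v1=D4 downbeat m7
bar 4: v0=G3 v1=C4 downbeat P4
bar 5: v0=A3 v1=E4 downbeat P5
bar 6: v0=G3 v1=C4 downbeat P4
bar 7: v0=A3 v1=B3 downbeat M2
bar 8: v0=E3 v1=E4 downbeat P8
bar 9: v0=D3 v1=D4 downbeat P8
  -> R4 @ bar 1 tick 0 v(0, 1): E3/F3 m2 untreated
  -> R7 @ bar 1 tick 2 v(1,): F3->B3 leap 6st
  -> R4 @ bar 2 tick 0 v(0, 1): F3/B3 TT untreated
  -> R4 @ bar 4 tick 0 v(0, 1): G3/C4 P4 untreated
  -> R4 @ bar 7 tick 0 v(0, 1): A3/B3 M2 untreated
  -> R8 @ bar 8 tick 0 v(0, 1): penult P8 not 3rd/6th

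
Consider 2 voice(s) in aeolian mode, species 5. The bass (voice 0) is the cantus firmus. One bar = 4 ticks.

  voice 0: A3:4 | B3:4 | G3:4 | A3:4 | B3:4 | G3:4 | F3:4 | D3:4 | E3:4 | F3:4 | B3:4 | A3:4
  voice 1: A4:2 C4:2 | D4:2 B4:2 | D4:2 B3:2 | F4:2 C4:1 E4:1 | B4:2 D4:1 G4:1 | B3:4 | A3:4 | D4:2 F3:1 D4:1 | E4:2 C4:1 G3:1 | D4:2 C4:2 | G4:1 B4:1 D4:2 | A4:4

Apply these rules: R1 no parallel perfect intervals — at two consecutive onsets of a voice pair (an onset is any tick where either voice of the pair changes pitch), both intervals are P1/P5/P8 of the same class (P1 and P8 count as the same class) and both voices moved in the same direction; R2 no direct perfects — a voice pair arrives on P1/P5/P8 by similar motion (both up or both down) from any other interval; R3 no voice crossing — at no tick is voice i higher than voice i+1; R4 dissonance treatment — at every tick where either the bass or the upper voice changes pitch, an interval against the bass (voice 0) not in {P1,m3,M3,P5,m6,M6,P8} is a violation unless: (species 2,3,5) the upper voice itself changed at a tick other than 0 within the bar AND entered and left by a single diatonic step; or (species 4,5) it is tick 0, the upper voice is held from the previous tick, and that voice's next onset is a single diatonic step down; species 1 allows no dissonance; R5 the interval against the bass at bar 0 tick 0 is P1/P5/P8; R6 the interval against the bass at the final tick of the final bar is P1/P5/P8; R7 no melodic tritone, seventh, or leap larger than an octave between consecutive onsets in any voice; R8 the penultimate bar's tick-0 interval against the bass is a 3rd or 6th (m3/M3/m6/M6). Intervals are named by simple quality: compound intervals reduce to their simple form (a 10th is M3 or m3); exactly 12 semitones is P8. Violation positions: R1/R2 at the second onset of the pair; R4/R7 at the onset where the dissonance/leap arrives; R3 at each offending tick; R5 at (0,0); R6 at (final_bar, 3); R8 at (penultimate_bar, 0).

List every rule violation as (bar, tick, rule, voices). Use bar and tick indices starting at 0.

bar 0: v0=A3 v1=A4 downbeat P8
bar 1: v0=B3 v1=D4 downbeat m3
bar 2: v0=G3 v1=D4 downbeat P5
bar 3: v0=A3 v1=F4 downbeat m6
bar 4: v0=B3 v1=B4 downbeat P8
bar 5: v0=G3 v1=B3 downbeat M3
bar 6: v0=F3 v1=A3 downbeat M3
bar 7: v0=D3 v1=D4 downbeat P8
bar 8: v0=E3 v1=E4 downbeat P8
bar 9: v0=F3 v1=D4 downbeat M6
bar 10: v0=B3 v1=G4 downbeat m6
bar 11: v0=A3 v1=A4 downbeat P8
  -> R2 @ bar 2 tick 0 v(0, 1): B3/B4 P8 -> G3/D4 P5 similar
  -> R7 @ bar 3 tick 0 v(1,): B3->F4 leap 6st
  -> R2 @ bar 4 tick 0 v(0, 1): A3/E4 P5 -> B3/B4 P8 similar
  -> R1 @ bar 8 tick 0 v(0, 1): D3/D4 P8 -> E3/E4 P8 similar
  -> R7 @ bar 10 tick 0 v(0,): F3->B3 leap 6st

(2, 0, R2, (0, 1))
(3, 0, R7, (1,))
(4, 0, R2, (0, 1))
(8, 0, R1, (0, 1))
(10, 0, R7, (0,))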